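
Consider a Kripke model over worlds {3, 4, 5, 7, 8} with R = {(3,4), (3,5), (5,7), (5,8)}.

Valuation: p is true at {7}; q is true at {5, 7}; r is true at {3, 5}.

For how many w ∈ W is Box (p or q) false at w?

2

3: successors {4, 5}; p or q there: 4:F, 5:T. ✗
4: no successors, so Box (p or q) holds vacuously. ✓
5: successors {7, 8}; p or q there: 7:T, 8:F. ✗
7: no successors, so Box (p or q) holds vacuously. ✓
8: no successors, so Box (p or q) holds vacuously. ✓
Satisfying worlds: {4, 7, 8}.
So Box (p or q) fails at the other 2 worlds.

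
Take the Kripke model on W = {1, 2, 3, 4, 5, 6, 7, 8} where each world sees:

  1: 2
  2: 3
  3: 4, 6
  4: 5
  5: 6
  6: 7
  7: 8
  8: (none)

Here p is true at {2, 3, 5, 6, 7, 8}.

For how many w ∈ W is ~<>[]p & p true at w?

2

1: ~<>[]p is F, p is F. ✗
2: ~<>[]p is T, p is T. ✓
3: ~<>[]p is F, p is T. ✗
4: ~<>[]p is F, p is F. ✗
5: ~<>[]p is F, p is T. ✗
6: ~<>[]p is F, p is T. ✗
7: ~<>[]p is F, p is T. ✗
8: ~<>[]p is T, p is T. ✓
Satisfying worlds: {2, 8}.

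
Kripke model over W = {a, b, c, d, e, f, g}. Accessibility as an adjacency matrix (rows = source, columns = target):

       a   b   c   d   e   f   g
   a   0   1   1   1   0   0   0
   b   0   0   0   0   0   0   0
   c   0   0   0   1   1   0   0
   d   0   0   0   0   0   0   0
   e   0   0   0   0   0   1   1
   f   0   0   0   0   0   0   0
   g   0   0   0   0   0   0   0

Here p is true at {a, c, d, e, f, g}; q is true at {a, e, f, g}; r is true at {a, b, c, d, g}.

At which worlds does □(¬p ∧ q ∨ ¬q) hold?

a: successors {b, c, d}; ¬p ∧ q ∨ ¬q there: b:T, c:T, d:T. ✓
b: no successors, so □(¬p ∧ q ∨ ¬q) holds vacuously. ✓
c: successors {d, e}; ¬p ∧ q ∨ ¬q there: d:T, e:F. ✗
d: no successors, so □(¬p ∧ q ∨ ¬q) holds vacuously. ✓
e: successors {f, g}; ¬p ∧ q ∨ ¬q there: f:F, g:F. ✗
f: no successors, so □(¬p ∧ q ∨ ¬q) holds vacuously. ✓
g: no successors, so □(¬p ∧ q ∨ ¬q) holds vacuously. ✓

{a, b, d, f, g}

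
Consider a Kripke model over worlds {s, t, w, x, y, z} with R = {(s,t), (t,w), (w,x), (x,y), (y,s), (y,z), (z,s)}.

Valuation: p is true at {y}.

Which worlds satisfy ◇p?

{x}

s: successors {t}; p there: t:F. ✗
t: successors {w}; p there: w:F. ✗
w: successors {x}; p there: x:F. ✗
x: successors {y}; p there: y:T. ✓
y: successors {s, z}; p there: s:F, z:F. ✗
z: successors {s}; p there: s:F. ✗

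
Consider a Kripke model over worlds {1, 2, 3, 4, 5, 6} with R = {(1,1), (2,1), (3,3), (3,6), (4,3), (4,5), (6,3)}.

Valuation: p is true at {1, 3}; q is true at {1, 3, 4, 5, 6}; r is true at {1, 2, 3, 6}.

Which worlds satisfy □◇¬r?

1: successors {1}; ◇¬r there: 1:F. ✗
2: successors {1}; ◇¬r there: 1:F. ✗
3: successors {3, 6}; ◇¬r there: 3:F, 6:F. ✗
4: successors {3, 5}; ◇¬r there: 3:F, 5:F. ✗
5: no successors, so □◇¬r holds vacuously. ✓
6: successors {3}; ◇¬r there: 3:F. ✗

{5}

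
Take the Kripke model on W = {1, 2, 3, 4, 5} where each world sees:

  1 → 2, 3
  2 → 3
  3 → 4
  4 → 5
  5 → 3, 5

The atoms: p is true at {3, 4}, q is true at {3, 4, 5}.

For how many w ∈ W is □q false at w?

1: successors {2, 3}; q there: 2:F, 3:T. ✗
2: successors {3}; q there: 3:T. ✓
3: successors {4}; q there: 4:T. ✓
4: successors {5}; q there: 5:T. ✓
5: successors {3, 5}; q there: 3:T, 5:T. ✓
Satisfying worlds: {2, 3, 4, 5}.
So □q fails at the other 1 world.

1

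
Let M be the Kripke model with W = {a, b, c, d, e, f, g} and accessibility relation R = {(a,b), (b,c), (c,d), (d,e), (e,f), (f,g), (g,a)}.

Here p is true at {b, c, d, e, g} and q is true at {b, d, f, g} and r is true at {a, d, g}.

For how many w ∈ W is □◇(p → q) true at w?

5

a: successors {b}; ◇(p → q) there: b:F. ✗
b: successors {c}; ◇(p → q) there: c:T. ✓
c: successors {d}; ◇(p → q) there: d:F. ✗
d: successors {e}; ◇(p → q) there: e:T. ✓
e: successors {f}; ◇(p → q) there: f:T. ✓
f: successors {g}; ◇(p → q) there: g:T. ✓
g: successors {a}; ◇(p → q) there: a:T. ✓
Satisfying worlds: {b, d, e, f, g}.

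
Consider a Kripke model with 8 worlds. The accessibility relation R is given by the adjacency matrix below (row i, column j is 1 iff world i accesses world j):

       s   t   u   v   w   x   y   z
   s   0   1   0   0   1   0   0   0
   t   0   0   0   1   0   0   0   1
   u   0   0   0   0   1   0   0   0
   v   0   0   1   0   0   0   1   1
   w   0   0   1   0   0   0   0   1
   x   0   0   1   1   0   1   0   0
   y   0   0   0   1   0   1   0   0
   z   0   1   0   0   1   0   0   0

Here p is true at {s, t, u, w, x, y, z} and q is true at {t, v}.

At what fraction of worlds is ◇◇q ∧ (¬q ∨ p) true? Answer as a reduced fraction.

s: ◇◇q is T, ¬q ∨ p is T. ✓
t: ◇◇q is T, ¬q ∨ p is T. ✓
u: ◇◇q is F, ¬q ∨ p is T. ✗
v: ◇◇q is T, ¬q ∨ p is F. ✗
w: ◇◇q is T, ¬q ∨ p is T. ✓
x: ◇◇q is T, ¬q ∨ p is T. ✓
y: ◇◇q is T, ¬q ∨ p is T. ✓
z: ◇◇q is T, ¬q ∨ p is T. ✓
That's 6 of 8 worlds, so 6/8 = 3/4.

3/4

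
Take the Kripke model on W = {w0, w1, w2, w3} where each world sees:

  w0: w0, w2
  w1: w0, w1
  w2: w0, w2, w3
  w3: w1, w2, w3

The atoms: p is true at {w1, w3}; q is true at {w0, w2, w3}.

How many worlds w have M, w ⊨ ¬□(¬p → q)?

w0: □(¬p → q) is T. ✗
w1: □(¬p → q) is T. ✗
w2: □(¬p → q) is T. ✗
w3: □(¬p → q) is T. ✗
Satisfying worlds: ∅.

0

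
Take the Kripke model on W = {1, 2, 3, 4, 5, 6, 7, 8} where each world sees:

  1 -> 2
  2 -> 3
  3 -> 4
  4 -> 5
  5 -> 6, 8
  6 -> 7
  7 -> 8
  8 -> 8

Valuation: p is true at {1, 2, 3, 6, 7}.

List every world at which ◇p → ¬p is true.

1: ◇p is T, ¬p is F. ✗
2: ◇p is T, ¬p is F. ✗
3: ◇p is F, ¬p is F. ✓
4: ◇p is F, ¬p is T. ✓
5: ◇p is T, ¬p is T. ✓
6: ◇p is T, ¬p is F. ✗
7: ◇p is F, ¬p is F. ✓
8: ◇p is F, ¬p is T. ✓

{3, 4, 5, 7, 8}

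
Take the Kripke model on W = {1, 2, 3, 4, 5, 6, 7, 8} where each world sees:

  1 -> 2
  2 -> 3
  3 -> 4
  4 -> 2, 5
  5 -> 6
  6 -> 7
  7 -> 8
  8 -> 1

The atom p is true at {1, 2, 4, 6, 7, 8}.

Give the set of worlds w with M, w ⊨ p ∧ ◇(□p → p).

{1, 4, 6, 7, 8}

1: p is T, ◇(□p → p) is T. ✓
2: p is T, ◇(□p → p) is F. ✗
3: p is F, ◇(□p → p) is T. ✗
4: p is T, ◇(□p → p) is T. ✓
5: p is F, ◇(□p → p) is T. ✗
6: p is T, ◇(□p → p) is T. ✓
7: p is T, ◇(□p → p) is T. ✓
8: p is T, ◇(□p → p) is T. ✓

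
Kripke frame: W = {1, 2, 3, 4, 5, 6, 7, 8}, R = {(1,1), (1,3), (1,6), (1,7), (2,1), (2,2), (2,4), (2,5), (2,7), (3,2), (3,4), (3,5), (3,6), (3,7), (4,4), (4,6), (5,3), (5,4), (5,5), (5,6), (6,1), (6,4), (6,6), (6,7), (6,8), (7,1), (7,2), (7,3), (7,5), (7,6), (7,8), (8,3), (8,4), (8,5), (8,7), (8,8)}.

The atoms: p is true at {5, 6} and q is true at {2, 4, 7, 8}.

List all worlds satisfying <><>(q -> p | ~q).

1: successors {1, 3, 6, 7}; <>(q -> p | ~q) there: 1:T, 3:T, 6:T, 7:T. ✓
2: successors {1, 2, 4, 5, 7}; <>(q -> p | ~q) there: 1:T, 2:T, 4:T, 5:T, 7:T. ✓
3: successors {2, 4, 5, 6, 7}; <>(q -> p | ~q) there: 2:T, 4:T, 5:T, 6:T, 7:T. ✓
4: successors {4, 6}; <>(q -> p | ~q) there: 4:T, 6:T. ✓
5: successors {3, 4, 5, 6}; <>(q -> p | ~q) there: 3:T, 4:T, 5:T, 6:T. ✓
6: successors {1, 4, 6, 7, 8}; <>(q -> p | ~q) there: 1:T, 4:T, 6:T, 7:T, 8:T. ✓
7: successors {1, 2, 3, 5, 6, 8}; <>(q -> p | ~q) there: 1:T, 2:T, 3:T, 5:T, 6:T, 8:T. ✓
8: successors {3, 4, 5, 7, 8}; <>(q -> p | ~q) there: 3:T, 4:T, 5:T, 7:T, 8:T. ✓

{1, 2, 3, 4, 5, 6, 7, 8}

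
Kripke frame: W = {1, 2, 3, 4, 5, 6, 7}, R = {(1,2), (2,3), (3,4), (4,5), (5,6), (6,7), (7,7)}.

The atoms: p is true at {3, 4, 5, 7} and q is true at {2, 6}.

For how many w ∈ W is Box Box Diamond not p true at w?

1: successors {2}; Box Diamond not p there: 2:F. ✗
2: successors {3}; Box Diamond not p there: 3:F. ✗
3: successors {4}; Box Diamond not p there: 4:T. ✓
4: successors {5}; Box Diamond not p there: 5:F. ✗
5: successors {6}; Box Diamond not p there: 6:F. ✗
6: successors {7}; Box Diamond not p there: 7:F. ✗
7: successors {7}; Box Diamond not p there: 7:F. ✗
Satisfying worlds: {3}.

1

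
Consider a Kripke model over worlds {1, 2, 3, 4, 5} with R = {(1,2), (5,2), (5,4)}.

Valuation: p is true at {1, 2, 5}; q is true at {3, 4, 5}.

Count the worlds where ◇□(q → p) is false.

3

1: successors {2}; □(q → p) there: 2:T. ✓
2: no successors, so ◇□(q → p) fails. ✗
3: no successors, so ◇□(q → p) fails. ✗
4: no successors, so ◇□(q → p) fails. ✗
5: successors {2, 4}; □(q → p) there: 2:T, 4:T. ✓
Satisfying worlds: {1, 5}.
So ◇□(q → p) fails at the other 3 worlds.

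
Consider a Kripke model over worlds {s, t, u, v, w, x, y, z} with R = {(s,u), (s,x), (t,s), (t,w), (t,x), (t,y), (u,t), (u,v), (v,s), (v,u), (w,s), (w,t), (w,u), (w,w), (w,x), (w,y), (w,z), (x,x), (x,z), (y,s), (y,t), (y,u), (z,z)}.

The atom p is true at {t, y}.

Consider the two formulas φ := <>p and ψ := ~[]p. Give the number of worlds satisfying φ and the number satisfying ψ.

For <>p:
s: successors {u, x}; p there: u:F, x:F. ✗
t: successors {s, w, x, y}; p there: s:F, w:F, x:F, y:T. ✓
u: successors {t, v}; p there: t:T, v:F. ✓
v: successors {s, u}; p there: s:F, u:F. ✗
w: successors {s, t, u, w, x, y, z}; p there: s:F, t:T, u:F, w:F, x:F, y:T, z:F. ✓
x: successors {x, z}; p there: x:F, z:F. ✗
y: successors {s, t, u}; p there: s:F, t:T, u:F. ✓
z: successors {z}; p there: z:F. ✗
— 4 worlds.
For ~[]p:
s: []p is F. ✓
t: []p is F. ✓
u: []p is F. ✓
v: []p is F. ✓
w: []p is F. ✓
x: []p is F. ✓
y: []p is F. ✓
z: []p is F. ✓
— 8 worlds.

4 and 8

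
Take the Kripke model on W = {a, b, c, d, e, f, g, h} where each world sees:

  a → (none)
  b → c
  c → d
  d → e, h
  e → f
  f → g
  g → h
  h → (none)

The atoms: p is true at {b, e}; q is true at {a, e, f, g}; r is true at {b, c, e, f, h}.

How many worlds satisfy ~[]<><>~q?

a: []<><>~q is T. ✗
b: []<><>~q is T. ✗
c: []<><>~q is F. ✓
d: []<><>~q is F. ✓
e: []<><>~q is T. ✗
f: []<><>~q is F. ✓
g: []<><>~q is F. ✓
h: []<><>~q is T. ✗
Satisfying worlds: {c, d, f, g}.

4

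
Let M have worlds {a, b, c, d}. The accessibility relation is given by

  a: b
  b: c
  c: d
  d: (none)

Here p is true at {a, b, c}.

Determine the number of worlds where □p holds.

a: successors {b}; p there: b:T. ✓
b: successors {c}; p there: c:T. ✓
c: successors {d}; p there: d:F. ✗
d: no successors, so □p holds vacuously. ✓
Satisfying worlds: {a, b, d}.

3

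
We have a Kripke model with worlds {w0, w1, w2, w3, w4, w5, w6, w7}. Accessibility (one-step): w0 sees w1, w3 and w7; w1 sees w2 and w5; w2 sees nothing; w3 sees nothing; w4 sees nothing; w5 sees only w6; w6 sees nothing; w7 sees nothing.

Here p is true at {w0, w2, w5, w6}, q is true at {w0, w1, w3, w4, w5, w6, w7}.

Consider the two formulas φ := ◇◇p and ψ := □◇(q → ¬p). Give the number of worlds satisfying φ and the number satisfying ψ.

For ◇◇p:
w0: successors {w1, w3, w7}; ◇p there: w1:T, w3:F, w7:F. ✓
w1: successors {w2, w5}; ◇p there: w2:F, w5:T. ✓
w2: no successors, so ◇◇p fails. ✗
w3: no successors, so ◇◇p fails. ✗
w4: no successors, so ◇◇p fails. ✗
w5: successors {w6}; ◇p there: w6:F. ✗
w6: no successors, so ◇◇p fails. ✗
w7: no successors, so ◇◇p fails. ✗
— 2 worlds.
For □◇(q → ¬p):
w0: successors {w1, w3, w7}; ◇(q → ¬p) there: w1:T, w3:F, w7:F. ✗
w1: successors {w2, w5}; ◇(q → ¬p) there: w2:F, w5:F. ✗
w2: no successors, so □◇(q → ¬p) holds vacuously. ✓
w3: no successors, so □◇(q → ¬p) holds vacuously. ✓
w4: no successors, so □◇(q → ¬p) holds vacuously. ✓
w5: successors {w6}; ◇(q → ¬p) there: w6:F. ✗
w6: no successors, so □◇(q → ¬p) holds vacuously. ✓
w7: no successors, so □◇(q → ¬p) holds vacuously. ✓
— 5 worlds.

2 and 5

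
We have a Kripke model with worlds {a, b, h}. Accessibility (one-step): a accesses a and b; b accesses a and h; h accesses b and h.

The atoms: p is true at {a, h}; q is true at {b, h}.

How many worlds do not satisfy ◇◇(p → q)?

0

a: successors {a, b}; ◇(p → q) there: a:T, b:T. ✓
b: successors {a, h}; ◇(p → q) there: a:T, h:T. ✓
h: successors {b, h}; ◇(p → q) there: b:T, h:T. ✓
Satisfying worlds: {a, b, h}.
So ◇◇(p → q) fails at the other 0 worlds.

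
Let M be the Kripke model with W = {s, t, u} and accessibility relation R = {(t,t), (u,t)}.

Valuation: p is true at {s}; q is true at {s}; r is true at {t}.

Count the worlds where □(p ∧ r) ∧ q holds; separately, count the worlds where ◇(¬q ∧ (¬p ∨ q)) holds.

For □(p ∧ r) ∧ q:
s: □(p ∧ r) is T, q is T. ✓
t: □(p ∧ r) is F, q is F. ✗
u: □(p ∧ r) is F, q is F. ✗
— 1 world.
For ◇(¬q ∧ (¬p ∨ q)):
s: no successors, so ◇(¬q ∧ (¬p ∨ q)) fails. ✗
t: successors {t}; ¬q ∧ (¬p ∨ q) there: t:T. ✓
u: successors {t}; ¬q ∧ (¬p ∨ q) there: t:T. ✓
— 2 worlds.

1 and 2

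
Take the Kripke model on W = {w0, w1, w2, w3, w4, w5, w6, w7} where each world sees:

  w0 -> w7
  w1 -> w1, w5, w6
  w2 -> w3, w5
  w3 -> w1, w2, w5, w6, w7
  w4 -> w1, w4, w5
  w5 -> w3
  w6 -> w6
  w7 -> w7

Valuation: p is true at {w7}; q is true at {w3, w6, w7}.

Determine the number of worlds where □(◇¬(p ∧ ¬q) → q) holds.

4

w0: successors {w7}; ◇¬(p ∧ ¬q) → q there: w7:T. ✓
w1: successors {w1, w5, w6}; ◇¬(p ∧ ¬q) → q there: w1:F, w5:F, w6:T. ✗
w2: successors {w3, w5}; ◇¬(p ∧ ¬q) → q there: w3:T, w5:F. ✗
w3: successors {w1, w2, w5, w6, w7}; ◇¬(p ∧ ¬q) → q there: w1:F, w2:F, w5:F, w6:T, w7:T. ✗
w4: successors {w1, w4, w5}; ◇¬(p ∧ ¬q) → q there: w1:F, w4:F, w5:F. ✗
w5: successors {w3}; ◇¬(p ∧ ¬q) → q there: w3:T. ✓
w6: successors {w6}; ◇¬(p ∧ ¬q) → q there: w6:T. ✓
w7: successors {w7}; ◇¬(p ∧ ¬q) → q there: w7:T. ✓
Satisfying worlds: {w0, w5, w6, w7}.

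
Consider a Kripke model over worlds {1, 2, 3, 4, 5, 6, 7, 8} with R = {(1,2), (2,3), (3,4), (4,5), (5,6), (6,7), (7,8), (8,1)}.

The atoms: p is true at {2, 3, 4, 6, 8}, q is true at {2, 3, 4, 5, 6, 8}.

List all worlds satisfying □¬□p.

{3, 5, 7}

1: successors {2}; ¬□p there: 2:F. ✗
2: successors {3}; ¬□p there: 3:F. ✗
3: successors {4}; ¬□p there: 4:T. ✓
4: successors {5}; ¬□p there: 5:F. ✗
5: successors {6}; ¬□p there: 6:T. ✓
6: successors {7}; ¬□p there: 7:F. ✗
7: successors {8}; ¬□p there: 8:T. ✓
8: successors {1}; ¬□p there: 1:F. ✗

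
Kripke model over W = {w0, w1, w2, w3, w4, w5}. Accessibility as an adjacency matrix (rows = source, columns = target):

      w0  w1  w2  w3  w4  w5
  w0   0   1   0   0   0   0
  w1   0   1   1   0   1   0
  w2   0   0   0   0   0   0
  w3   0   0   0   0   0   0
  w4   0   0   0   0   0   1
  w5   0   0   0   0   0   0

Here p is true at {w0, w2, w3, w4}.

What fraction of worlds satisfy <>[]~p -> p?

5/6

w0: <>[]~p is F, p is T. ✓
w1: <>[]~p is T, p is F. ✗
w2: <>[]~p is F, p is T. ✓
w3: <>[]~p is F, p is T. ✓
w4: <>[]~p is T, p is T. ✓
w5: <>[]~p is F, p is F. ✓
That's 5 of 6 worlds, so 5/6.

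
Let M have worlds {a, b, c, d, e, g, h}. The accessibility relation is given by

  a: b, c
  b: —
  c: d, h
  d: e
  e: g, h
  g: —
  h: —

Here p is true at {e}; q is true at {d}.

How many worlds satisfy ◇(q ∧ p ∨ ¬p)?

3

a: successors {b, c}; q ∧ p ∨ ¬p there: b:T, c:T. ✓
b: no successors, so ◇(q ∧ p ∨ ¬p) fails. ✗
c: successors {d, h}; q ∧ p ∨ ¬p there: d:T, h:T. ✓
d: successors {e}; q ∧ p ∨ ¬p there: e:F. ✗
e: successors {g, h}; q ∧ p ∨ ¬p there: g:T, h:T. ✓
g: no successors, so ◇(q ∧ p ∨ ¬p) fails. ✗
h: no successors, so ◇(q ∧ p ∨ ¬p) fails. ✗
Satisfying worlds: {a, c, e}.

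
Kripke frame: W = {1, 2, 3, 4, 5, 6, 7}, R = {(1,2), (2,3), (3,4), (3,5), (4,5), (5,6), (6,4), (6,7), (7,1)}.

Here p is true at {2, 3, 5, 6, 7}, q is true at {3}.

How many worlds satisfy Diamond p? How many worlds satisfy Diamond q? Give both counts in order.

6 and 1

For Diamond p:
1: successors {2}; p there: 2:T. ✓
2: successors {3}; p there: 3:T. ✓
3: successors {4, 5}; p there: 4:F, 5:T. ✓
4: successors {5}; p there: 5:T. ✓
5: successors {6}; p there: 6:T. ✓
6: successors {4, 7}; p there: 4:F, 7:T. ✓
7: successors {1}; p there: 1:F. ✗
— 6 worlds.
For Diamond q:
1: successors {2}; q there: 2:F. ✗
2: successors {3}; q there: 3:T. ✓
3: successors {4, 5}; q there: 4:F, 5:F. ✗
4: successors {5}; q there: 5:F. ✗
5: successors {6}; q there: 6:F. ✗
6: successors {4, 7}; q there: 4:F, 7:F. ✗
7: successors {1}; q there: 1:F. ✗
— 1 world.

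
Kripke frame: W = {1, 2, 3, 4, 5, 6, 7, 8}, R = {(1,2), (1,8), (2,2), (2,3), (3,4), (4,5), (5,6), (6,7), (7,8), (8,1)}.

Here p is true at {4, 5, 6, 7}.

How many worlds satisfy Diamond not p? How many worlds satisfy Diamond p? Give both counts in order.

4 and 4

For Diamond not p:
1: successors {2, 8}; not p there: 2:T, 8:T. ✓
2: successors {2, 3}; not p there: 2:T, 3:T. ✓
3: successors {4}; not p there: 4:F. ✗
4: successors {5}; not p there: 5:F. ✗
5: successors {6}; not p there: 6:F. ✗
6: successors {7}; not p there: 7:F. ✗
7: successors {8}; not p there: 8:T. ✓
8: successors {1}; not p there: 1:T. ✓
— 4 worlds.
For Diamond p:
1: successors {2, 8}; p there: 2:F, 8:F. ✗
2: successors {2, 3}; p there: 2:F, 3:F. ✗
3: successors {4}; p there: 4:T. ✓
4: successors {5}; p there: 5:T. ✓
5: successors {6}; p there: 6:T. ✓
6: successors {7}; p there: 7:T. ✓
7: successors {8}; p there: 8:F. ✗
8: successors {1}; p there: 1:F. ✗
— 4 worlds.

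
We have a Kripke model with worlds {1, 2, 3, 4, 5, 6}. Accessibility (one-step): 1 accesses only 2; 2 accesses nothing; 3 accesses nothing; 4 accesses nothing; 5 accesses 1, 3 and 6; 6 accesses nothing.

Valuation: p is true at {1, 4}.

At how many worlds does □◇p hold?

4

1: successors {2}; ◇p there: 2:F. ✗
2: no successors, so □◇p holds vacuously. ✓
3: no successors, so □◇p holds vacuously. ✓
4: no successors, so □◇p holds vacuously. ✓
5: successors {1, 3, 6}; ◇p there: 1:F, 3:F, 6:F. ✗
6: no successors, so □◇p holds vacuously. ✓
Satisfying worlds: {2, 3, 4, 6}.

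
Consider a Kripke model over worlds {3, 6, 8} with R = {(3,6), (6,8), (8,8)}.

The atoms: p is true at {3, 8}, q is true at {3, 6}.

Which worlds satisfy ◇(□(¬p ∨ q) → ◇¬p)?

{3, 6, 8}

3: successors {6}; □(¬p ∨ q) → ◇¬p there: 6:T. ✓
6: successors {8}; □(¬p ∨ q) → ◇¬p there: 8:T. ✓
8: successors {8}; □(¬p ∨ q) → ◇¬p there: 8:T. ✓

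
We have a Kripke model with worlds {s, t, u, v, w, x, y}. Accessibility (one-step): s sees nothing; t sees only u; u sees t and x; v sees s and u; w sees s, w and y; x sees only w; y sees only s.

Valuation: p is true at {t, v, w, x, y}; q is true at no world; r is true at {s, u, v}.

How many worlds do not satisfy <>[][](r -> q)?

s: no successors, so <>[][](r -> q) fails. ✗
t: successors {u}; [][](r -> q) there: u:F. ✗
u: successors {t, x}; [][](r -> q) there: t:T, x:F. ✓
v: successors {s, u}; [][](r -> q) there: s:T, u:F. ✓
w: successors {s, w, y}; [][](r -> q) there: s:T, w:F, y:T. ✓
x: successors {w}; [][](r -> q) there: w:F. ✗
y: successors {s}; [][](r -> q) there: s:T. ✓
Satisfying worlds: {u, v, w, y}.
So <>[][](r -> q) fails at the other 3 worlds.

3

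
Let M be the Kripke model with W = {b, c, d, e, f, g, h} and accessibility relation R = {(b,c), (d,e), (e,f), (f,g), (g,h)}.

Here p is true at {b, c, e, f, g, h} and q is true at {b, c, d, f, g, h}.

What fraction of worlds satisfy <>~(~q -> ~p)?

b: successors {c}; ~(~q -> ~p) there: c:F. ✗
c: no successors, so <>~(~q -> ~p) fails. ✗
d: successors {e}; ~(~q -> ~p) there: e:T. ✓
e: successors {f}; ~(~q -> ~p) there: f:F. ✗
f: successors {g}; ~(~q -> ~p) there: g:F. ✗
g: successors {h}; ~(~q -> ~p) there: h:F. ✗
h: no successors, so <>~(~q -> ~p) fails. ✗
That's 1 of 7 worlds, so 1/7.

1/7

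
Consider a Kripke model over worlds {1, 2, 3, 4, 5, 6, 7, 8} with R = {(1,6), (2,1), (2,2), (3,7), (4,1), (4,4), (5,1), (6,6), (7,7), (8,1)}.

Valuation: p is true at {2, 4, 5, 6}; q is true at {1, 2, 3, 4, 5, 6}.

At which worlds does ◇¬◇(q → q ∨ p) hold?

1: successors {6}; ¬◇(q → q ∨ p) there: 6:F. ✗
2: successors {1, 2}; ¬◇(q → q ∨ p) there: 1:F, 2:F. ✗
3: successors {7}; ¬◇(q → q ∨ p) there: 7:F. ✗
4: successors {1, 4}; ¬◇(q → q ∨ p) there: 1:F, 4:F. ✗
5: successors {1}; ¬◇(q → q ∨ p) there: 1:F. ✗
6: successors {6}; ¬◇(q → q ∨ p) there: 6:F. ✗
7: successors {7}; ¬◇(q → q ∨ p) there: 7:F. ✗
8: successors {1}; ¬◇(q → q ∨ p) there: 1:F. ✗

∅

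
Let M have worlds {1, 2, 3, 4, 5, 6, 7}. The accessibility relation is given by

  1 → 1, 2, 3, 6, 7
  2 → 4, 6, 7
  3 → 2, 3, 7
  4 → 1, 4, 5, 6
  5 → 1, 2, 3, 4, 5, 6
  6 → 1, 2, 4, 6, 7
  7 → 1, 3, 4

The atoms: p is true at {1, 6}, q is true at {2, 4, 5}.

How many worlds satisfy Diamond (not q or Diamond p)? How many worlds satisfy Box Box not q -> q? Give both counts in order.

For Diamond (not q or Diamond p):
1: successors {1, 2, 3, 6, 7}; not q or Diamond p there: 1:T, 2:T, 3:T, 6:T, 7:T. ✓
2: successors {4, 6, 7}; not q or Diamond p there: 4:T, 6:T, 7:T. ✓
3: successors {2, 3, 7}; not q or Diamond p there: 2:T, 3:T, 7:T. ✓
4: successors {1, 4, 5, 6}; not q or Diamond p there: 1:T, 4:T, 5:T, 6:T. ✓
5: successors {1, 2, 3, 4, 5, 6}; not q or Diamond p there: 1:T, 2:T, 3:T, 4:T, 5:T, 6:T. ✓
6: successors {1, 2, 4, 6, 7}; not q or Diamond p there: 1:T, 2:T, 4:T, 6:T, 7:T. ✓
7: successors {1, 3, 4}; not q or Diamond p there: 1:T, 3:T, 4:T. ✓
— 7 worlds.
For Box Box not q -> q:
1: Box Box not q is F, q is F. ✓
2: Box Box not q is F, q is T. ✓
3: Box Box not q is F, q is F. ✓
4: Box Box not q is F, q is T. ✓
5: Box Box not q is F, q is T. ✓
6: Box Box not q is F, q is F. ✓
7: Box Box not q is F, q is F. ✓
— 7 worlds.

7 and 7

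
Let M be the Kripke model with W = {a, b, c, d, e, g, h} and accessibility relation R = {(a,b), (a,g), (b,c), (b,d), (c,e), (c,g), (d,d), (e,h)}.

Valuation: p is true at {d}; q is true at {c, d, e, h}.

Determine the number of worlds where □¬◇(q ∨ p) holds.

3

a: successors {b, g}; ¬◇(q ∨ p) there: b:F, g:T. ✗
b: successors {c, d}; ¬◇(q ∨ p) there: c:F, d:F. ✗
c: successors {e, g}; ¬◇(q ∨ p) there: e:F, g:T. ✗
d: successors {d}; ¬◇(q ∨ p) there: d:F. ✗
e: successors {h}; ¬◇(q ∨ p) there: h:T. ✓
g: no successors, so □¬◇(q ∨ p) holds vacuously. ✓
h: no successors, so □¬◇(q ∨ p) holds vacuously. ✓
Satisfying worlds: {e, g, h}.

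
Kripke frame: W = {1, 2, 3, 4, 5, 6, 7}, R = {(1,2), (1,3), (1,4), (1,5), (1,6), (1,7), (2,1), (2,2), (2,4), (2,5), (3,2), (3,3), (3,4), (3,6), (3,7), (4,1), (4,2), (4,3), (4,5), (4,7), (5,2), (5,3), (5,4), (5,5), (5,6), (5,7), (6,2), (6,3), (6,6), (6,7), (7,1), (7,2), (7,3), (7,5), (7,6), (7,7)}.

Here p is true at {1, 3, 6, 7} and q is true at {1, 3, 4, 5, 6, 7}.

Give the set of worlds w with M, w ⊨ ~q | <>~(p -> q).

{2}

1: ~q is F, <>~(p -> q) is F. ✗
2: ~q is T, <>~(p -> q) is F. ✓
3: ~q is F, <>~(p -> q) is F. ✗
4: ~q is F, <>~(p -> q) is F. ✗
5: ~q is F, <>~(p -> q) is F. ✗
6: ~q is F, <>~(p -> q) is F. ✗
7: ~q is F, <>~(p -> q) is F. ✗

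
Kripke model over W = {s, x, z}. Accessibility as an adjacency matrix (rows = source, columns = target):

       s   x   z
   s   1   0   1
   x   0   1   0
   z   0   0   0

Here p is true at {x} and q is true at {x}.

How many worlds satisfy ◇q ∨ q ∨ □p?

2

s: ◇q ∨ q is F, □p is F. ✗
x: ◇q ∨ q is T, □p is T. ✓
z: ◇q ∨ q is F, □p is T. ✓
Satisfying worlds: {x, z}.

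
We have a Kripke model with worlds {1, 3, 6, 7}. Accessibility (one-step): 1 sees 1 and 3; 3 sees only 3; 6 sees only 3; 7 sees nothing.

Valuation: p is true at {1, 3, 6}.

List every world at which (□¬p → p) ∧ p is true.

{1, 3, 6}

1: □¬p → p is T, p is T. ✓
3: □¬p → p is T, p is T. ✓
6: □¬p → p is T, p is T. ✓
7: □¬p → p is F, p is F. ✗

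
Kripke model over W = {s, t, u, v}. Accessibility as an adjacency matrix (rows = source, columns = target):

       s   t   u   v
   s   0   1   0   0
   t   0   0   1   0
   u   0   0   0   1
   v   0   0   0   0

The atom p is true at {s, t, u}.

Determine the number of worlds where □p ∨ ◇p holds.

3

s: □p is T, ◇p is T. ✓
t: □p is T, ◇p is T. ✓
u: □p is F, ◇p is F. ✗
v: □p is T, ◇p is F. ✓
Satisfying worlds: {s, t, v}.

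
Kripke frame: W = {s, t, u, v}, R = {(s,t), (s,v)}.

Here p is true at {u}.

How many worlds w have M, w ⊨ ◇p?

s: successors {t, v}; p there: t:F, v:F. ✗
t: no successors, so ◇p fails. ✗
u: no successors, so ◇p fails. ✗
v: no successors, so ◇p fails. ✗
Satisfying worlds: ∅.

0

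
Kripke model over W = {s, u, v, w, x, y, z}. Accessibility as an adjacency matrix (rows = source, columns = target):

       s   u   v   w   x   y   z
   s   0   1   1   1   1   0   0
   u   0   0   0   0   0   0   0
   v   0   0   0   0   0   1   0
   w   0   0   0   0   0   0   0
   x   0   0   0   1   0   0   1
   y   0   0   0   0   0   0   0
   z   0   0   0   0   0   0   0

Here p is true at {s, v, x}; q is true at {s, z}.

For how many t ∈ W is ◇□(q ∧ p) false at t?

s: successors {u, v, w, x}; □(q ∧ p) there: u:T, v:F, w:T, x:F. ✓
u: no successors, so ◇□(q ∧ p) fails. ✗
v: successors {y}; □(q ∧ p) there: y:T. ✓
w: no successors, so ◇□(q ∧ p) fails. ✗
x: successors {w, z}; □(q ∧ p) there: w:T, z:T. ✓
y: no successors, so ◇□(q ∧ p) fails. ✗
z: no successors, so ◇□(q ∧ p) fails. ✗
Satisfying worlds: {s, v, x}.
So ◇□(q ∧ p) fails at the other 4 worlds.

4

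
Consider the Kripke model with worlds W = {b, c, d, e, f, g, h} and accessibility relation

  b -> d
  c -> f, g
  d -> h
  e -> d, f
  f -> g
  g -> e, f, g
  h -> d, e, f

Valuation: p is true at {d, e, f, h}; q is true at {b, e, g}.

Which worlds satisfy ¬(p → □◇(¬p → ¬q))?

b: p → □◇(¬p → ¬q) is T. ✗
c: p → □◇(¬p → ¬q) is T. ✗
d: p → □◇(¬p → ¬q) is T. ✗
e: p → □◇(¬p → ¬q) is F. ✓
f: p → □◇(¬p → ¬q) is T. ✗
g: p → □◇(¬p → ¬q) is T. ✗
h: p → □◇(¬p → ¬q) is F. ✓

{e, h}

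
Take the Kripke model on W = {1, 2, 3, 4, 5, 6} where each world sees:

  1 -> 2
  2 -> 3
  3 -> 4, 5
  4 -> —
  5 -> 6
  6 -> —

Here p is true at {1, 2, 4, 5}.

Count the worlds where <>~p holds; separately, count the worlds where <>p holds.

For <>~p:
1: successors {2}; ~p there: 2:F. ✗
2: successors {3}; ~p there: 3:T. ✓
3: successors {4, 5}; ~p there: 4:F, 5:F. ✗
4: no successors, so <>~p fails. ✗
5: successors {6}; ~p there: 6:T. ✓
6: no successors, so <>~p fails. ✗
— 2 worlds.
For <>p:
1: successors {2}; p there: 2:T. ✓
2: successors {3}; p there: 3:F. ✗
3: successors {4, 5}; p there: 4:T, 5:T. ✓
4: no successors, so <>p fails. ✗
5: successors {6}; p there: 6:F. ✗
6: no successors, so <>p fails. ✗
— 2 worlds.

2 and 2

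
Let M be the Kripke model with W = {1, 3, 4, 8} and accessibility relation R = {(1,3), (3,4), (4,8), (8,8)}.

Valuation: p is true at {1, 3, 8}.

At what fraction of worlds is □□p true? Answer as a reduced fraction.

3/4

1: successors {3}; □p there: 3:F. ✗
3: successors {4}; □p there: 4:T. ✓
4: successors {8}; □p there: 8:T. ✓
8: successors {8}; □p there: 8:T. ✓
That's 3 of 4 worlds, so 3/4.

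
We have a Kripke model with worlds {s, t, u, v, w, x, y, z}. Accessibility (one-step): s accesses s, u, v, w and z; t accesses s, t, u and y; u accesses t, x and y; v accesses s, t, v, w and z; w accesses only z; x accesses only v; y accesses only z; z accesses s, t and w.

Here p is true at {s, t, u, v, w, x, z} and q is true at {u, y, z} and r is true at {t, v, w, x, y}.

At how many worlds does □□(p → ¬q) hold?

2

s: successors {s, u, v, w, z}; □(p → ¬q) there: s:F, u:T, v:F, w:F, z:T. ✗
t: successors {s, t, u, y}; □(p → ¬q) there: s:F, t:F, u:T, y:F. ✗
u: successors {t, x, y}; □(p → ¬q) there: t:F, x:T, y:F. ✗
v: successors {s, t, v, w, z}; □(p → ¬q) there: s:F, t:F, v:F, w:F, z:T. ✗
w: successors {z}; □(p → ¬q) there: z:T. ✓
x: successors {v}; □(p → ¬q) there: v:F. ✗
y: successors {z}; □(p → ¬q) there: z:T. ✓
z: successors {s, t, w}; □(p → ¬q) there: s:F, t:F, w:F. ✗
Satisfying worlds: {w, y}.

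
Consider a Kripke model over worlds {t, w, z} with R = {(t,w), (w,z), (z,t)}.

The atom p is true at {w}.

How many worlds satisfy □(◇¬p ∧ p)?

t: successors {w}; ◇¬p ∧ p there: w:T. ✓
w: successors {z}; ◇¬p ∧ p there: z:F. ✗
z: successors {t}; ◇¬p ∧ p there: t:F. ✗
Satisfying worlds: {t}.

1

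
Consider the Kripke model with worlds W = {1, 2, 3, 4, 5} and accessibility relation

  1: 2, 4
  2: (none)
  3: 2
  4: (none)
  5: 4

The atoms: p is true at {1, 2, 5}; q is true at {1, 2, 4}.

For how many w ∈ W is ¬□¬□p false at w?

2

1: □¬□p is F. ✓
2: □¬□p is T. ✗
3: □¬□p is F. ✓
4: □¬□p is T. ✗
5: □¬□p is F. ✓
Satisfying worlds: {1, 3, 5}.
So ¬□¬□p fails at the other 2 worlds.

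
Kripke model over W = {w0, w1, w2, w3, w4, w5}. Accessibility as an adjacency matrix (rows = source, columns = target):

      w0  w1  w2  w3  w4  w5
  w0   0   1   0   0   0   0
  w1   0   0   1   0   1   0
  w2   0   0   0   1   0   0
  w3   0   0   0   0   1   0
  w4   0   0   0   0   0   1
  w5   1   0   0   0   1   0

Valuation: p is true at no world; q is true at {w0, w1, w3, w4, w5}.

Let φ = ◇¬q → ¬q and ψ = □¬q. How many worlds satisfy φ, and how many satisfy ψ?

5 and 0

For ◇¬q → ¬q:
w0: ◇¬q is F, ¬q is F. ✓
w1: ◇¬q is T, ¬q is F. ✗
w2: ◇¬q is F, ¬q is T. ✓
w3: ◇¬q is F, ¬q is F. ✓
w4: ◇¬q is F, ¬q is F. ✓
w5: ◇¬q is F, ¬q is F. ✓
— 5 worlds.
For □¬q:
w0: successors {w1}; ¬q there: w1:F. ✗
w1: successors {w2, w4}; ¬q there: w2:T, w4:F. ✗
w2: successors {w3}; ¬q there: w3:F. ✗
w3: successors {w4}; ¬q there: w4:F. ✗
w4: successors {w5}; ¬q there: w5:F. ✗
w5: successors {w0, w4}; ¬q there: w0:F, w4:F. ✗
— 0 worlds.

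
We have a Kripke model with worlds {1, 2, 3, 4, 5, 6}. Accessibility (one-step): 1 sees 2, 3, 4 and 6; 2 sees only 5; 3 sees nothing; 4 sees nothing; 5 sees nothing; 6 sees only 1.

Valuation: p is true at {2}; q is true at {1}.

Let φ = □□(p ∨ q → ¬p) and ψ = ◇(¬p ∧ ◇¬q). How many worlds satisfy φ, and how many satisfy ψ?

5 and 1

For □□(p ∨ q → ¬p):
1: successors {2, 3, 4, 6}; □(p ∨ q → ¬p) there: 2:T, 3:T, 4:T, 6:T. ✓
2: successors {5}; □(p ∨ q → ¬p) there: 5:T. ✓
3: no successors, so □□(p ∨ q → ¬p) holds vacuously. ✓
4: no successors, so □□(p ∨ q → ¬p) holds vacuously. ✓
5: no successors, so □□(p ∨ q → ¬p) holds vacuously. ✓
6: successors {1}; □(p ∨ q → ¬p) there: 1:F. ✗
— 5 worlds.
For ◇(¬p ∧ ◇¬q):
1: successors {2, 3, 4, 6}; ¬p ∧ ◇¬q there: 2:F, 3:F, 4:F, 6:F. ✗
2: successors {5}; ¬p ∧ ◇¬q there: 5:F. ✗
3: no successors, so ◇(¬p ∧ ◇¬q) fails. ✗
4: no successors, so ◇(¬p ∧ ◇¬q) fails. ✗
5: no successors, so ◇(¬p ∧ ◇¬q) fails. ✗
6: successors {1}; ¬p ∧ ◇¬q there: 1:T. ✓
— 1 world.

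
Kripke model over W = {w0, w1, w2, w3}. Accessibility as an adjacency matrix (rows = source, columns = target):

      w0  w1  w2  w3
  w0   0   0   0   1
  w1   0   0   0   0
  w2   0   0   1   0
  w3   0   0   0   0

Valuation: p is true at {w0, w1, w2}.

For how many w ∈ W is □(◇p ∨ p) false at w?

1

w0: successors {w3}; ◇p ∨ p there: w3:F. ✗
w1: no successors, so □(◇p ∨ p) holds vacuously. ✓
w2: successors {w2}; ◇p ∨ p there: w2:T. ✓
w3: no successors, so □(◇p ∨ p) holds vacuously. ✓
Satisfying worlds: {w1, w2, w3}.
So □(◇p ∨ p) fails at the other 1 world.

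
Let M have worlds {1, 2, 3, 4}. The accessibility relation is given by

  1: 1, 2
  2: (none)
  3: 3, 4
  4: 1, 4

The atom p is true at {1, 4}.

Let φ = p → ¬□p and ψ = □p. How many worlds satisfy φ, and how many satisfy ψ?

3 and 2

For p → ¬□p:
1: p is T, ¬□p is T. ✓
2: p is F, ¬□p is F. ✓
3: p is F, ¬□p is T. ✓
4: p is T, ¬□p is F. ✗
— 3 worlds.
For □p:
1: successors {1, 2}; p there: 1:T, 2:F. ✗
2: no successors, so □p holds vacuously. ✓
3: successors {3, 4}; p there: 3:F, 4:T. ✗
4: successors {1, 4}; p there: 1:T, 4:T. ✓
— 2 worlds.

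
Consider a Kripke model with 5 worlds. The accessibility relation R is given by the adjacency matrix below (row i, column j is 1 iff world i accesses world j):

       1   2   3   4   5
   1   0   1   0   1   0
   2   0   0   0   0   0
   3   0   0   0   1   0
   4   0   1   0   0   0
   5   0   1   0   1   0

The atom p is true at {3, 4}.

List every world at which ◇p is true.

1: successors {2, 4}; p there: 2:F, 4:T. ✓
2: no successors, so ◇p fails. ✗
3: successors {4}; p there: 4:T. ✓
4: successors {2}; p there: 2:F. ✗
5: successors {2, 4}; p there: 2:F, 4:T. ✓

{1, 3, 5}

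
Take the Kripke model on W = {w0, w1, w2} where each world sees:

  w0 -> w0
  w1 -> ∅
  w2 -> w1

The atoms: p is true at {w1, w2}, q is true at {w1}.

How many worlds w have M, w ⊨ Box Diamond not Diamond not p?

w0: successors {w0}; Diamond not Diamond not p there: w0:F. ✗
w1: no successors, so Box Diamond not Diamond not p holds vacuously. ✓
w2: successors {w1}; Diamond not Diamond not p there: w1:F. ✗
Satisfying worlds: {w1}.

1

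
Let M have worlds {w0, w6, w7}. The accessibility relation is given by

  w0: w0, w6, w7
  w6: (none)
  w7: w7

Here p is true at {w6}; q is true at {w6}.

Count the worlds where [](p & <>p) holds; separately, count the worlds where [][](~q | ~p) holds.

1 and 2

For [](p & <>p):
w0: successors {w0, w6, w7}; p & <>p there: w0:F, w6:F, w7:F. ✗
w6: no successors, so [](p & <>p) holds vacuously. ✓
w7: successors {w7}; p & <>p there: w7:F. ✗
— 1 world.
For [][](~q | ~p):
w0: successors {w0, w6, w7}; [](~q | ~p) there: w0:F, w6:T, w7:T. ✗
w6: no successors, so [][](~q | ~p) holds vacuously. ✓
w7: successors {w7}; [](~q | ~p) there: w7:T. ✓
— 2 worlds.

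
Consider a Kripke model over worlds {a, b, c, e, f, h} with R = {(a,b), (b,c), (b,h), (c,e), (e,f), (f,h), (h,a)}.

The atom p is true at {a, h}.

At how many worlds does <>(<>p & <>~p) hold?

a: successors {b}; <>p & <>~p there: b:T. ✓
b: successors {c, h}; <>p & <>~p there: c:F, h:F. ✗
c: successors {e}; <>p & <>~p there: e:F. ✗
e: successors {f}; <>p & <>~p there: f:F. ✗
f: successors {h}; <>p & <>~p there: h:F. ✗
h: successors {a}; <>p & <>~p there: a:F. ✗
Satisfying worlds: {a}.

1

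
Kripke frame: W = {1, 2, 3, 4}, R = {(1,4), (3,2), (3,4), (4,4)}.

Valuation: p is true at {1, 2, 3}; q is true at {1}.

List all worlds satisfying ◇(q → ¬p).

{1, 3, 4}

1: successors {4}; q → ¬p there: 4:T. ✓
2: no successors, so ◇(q → ¬p) fails. ✗
3: successors {2, 4}; q → ¬p there: 2:T, 4:T. ✓
4: successors {4}; q → ¬p there: 4:T. ✓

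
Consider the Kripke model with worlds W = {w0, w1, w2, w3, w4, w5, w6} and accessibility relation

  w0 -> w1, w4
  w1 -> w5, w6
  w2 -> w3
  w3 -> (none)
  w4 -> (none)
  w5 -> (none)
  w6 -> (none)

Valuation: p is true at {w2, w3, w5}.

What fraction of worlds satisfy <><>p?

1/7

w0: successors {w1, w4}; <>p there: w1:T, w4:F. ✓
w1: successors {w5, w6}; <>p there: w5:F, w6:F. ✗
w2: successors {w3}; <>p there: w3:F. ✗
w3: no successors, so <><>p fails. ✗
w4: no successors, so <><>p fails. ✗
w5: no successors, so <><>p fails. ✗
w6: no successors, so <><>p fails. ✗
That's 1 of 7 worlds, so 1/7.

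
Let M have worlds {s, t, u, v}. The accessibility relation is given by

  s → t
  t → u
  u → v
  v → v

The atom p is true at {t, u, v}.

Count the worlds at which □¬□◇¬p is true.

s: successors {t}; ¬□◇¬p there: t:T. ✓
t: successors {u}; ¬□◇¬p there: u:T. ✓
u: successors {v}; ¬□◇¬p there: v:T. ✓
v: successors {v}; ¬□◇¬p there: v:T. ✓
Satisfying worlds: {s, t, u, v}.

4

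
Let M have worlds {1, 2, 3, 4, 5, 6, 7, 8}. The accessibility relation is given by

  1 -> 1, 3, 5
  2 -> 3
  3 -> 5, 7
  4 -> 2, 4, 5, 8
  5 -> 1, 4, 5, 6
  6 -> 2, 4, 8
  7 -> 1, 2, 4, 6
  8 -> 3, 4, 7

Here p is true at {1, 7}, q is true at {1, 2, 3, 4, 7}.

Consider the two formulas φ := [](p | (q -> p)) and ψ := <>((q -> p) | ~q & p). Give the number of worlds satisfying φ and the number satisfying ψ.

For [](p | (q -> p)):
1: successors {1, 3, 5}; p | (q -> p) there: 1:T, 3:F, 5:T. ✗
2: successors {3}; p | (q -> p) there: 3:F. ✗
3: successors {5, 7}; p | (q -> p) there: 5:T, 7:T. ✓
4: successors {2, 4, 5, 8}; p | (q -> p) there: 2:F, 4:F, 5:T, 8:T. ✗
5: successors {1, 4, 5, 6}; p | (q -> p) there: 1:T, 4:F, 5:T, 6:T. ✗
6: successors {2, 4, 8}; p | (q -> p) there: 2:F, 4:F, 8:T. ✗
7: successors {1, 2, 4, 6}; p | (q -> p) there: 1:T, 2:F, 4:F, 6:T. ✗
8: successors {3, 4, 7}; p | (q -> p) there: 3:F, 4:F, 7:T. ✗
— 1 world.
For <>((q -> p) | ~q & p):
1: successors {1, 3, 5}; (q -> p) | ~q & p there: 1:T, 3:F, 5:T. ✓
2: successors {3}; (q -> p) | ~q & p there: 3:F. ✗
3: successors {5, 7}; (q -> p) | ~q & p there: 5:T, 7:T. ✓
4: successors {2, 4, 5, 8}; (q -> p) | ~q & p there: 2:F, 4:F, 5:T, 8:T. ✓
5: successors {1, 4, 5, 6}; (q -> p) | ~q & p there: 1:T, 4:F, 5:T, 6:T. ✓
6: successors {2, 4, 8}; (q -> p) | ~q & p there: 2:F, 4:F, 8:T. ✓
7: successors {1, 2, 4, 6}; (q -> p) | ~q & p there: 1:T, 2:F, 4:F, 6:T. ✓
8: successors {3, 4, 7}; (q -> p) | ~q & p there: 3:F, 4:F, 7:T. ✓
— 7 worlds.

1 and 7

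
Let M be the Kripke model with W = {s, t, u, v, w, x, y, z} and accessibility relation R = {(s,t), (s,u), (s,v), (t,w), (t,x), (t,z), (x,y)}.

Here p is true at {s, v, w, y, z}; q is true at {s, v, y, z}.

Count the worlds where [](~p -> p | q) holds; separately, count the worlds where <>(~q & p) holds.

6 and 1

For [](~p -> p | q):
s: successors {t, u, v}; ~p -> p | q there: t:F, u:F, v:T. ✗
t: successors {w, x, z}; ~p -> p | q there: w:T, x:F, z:T. ✗
u: no successors, so [](~p -> p | q) holds vacuously. ✓
v: no successors, so [](~p -> p | q) holds vacuously. ✓
w: no successors, so [](~p -> p | q) holds vacuously. ✓
x: successors {y}; ~p -> p | q there: y:T. ✓
y: no successors, so [](~p -> p | q) holds vacuously. ✓
z: no successors, so [](~p -> p | q) holds vacuously. ✓
— 6 worlds.
For <>(~q & p):
s: successors {t, u, v}; ~q & p there: t:F, u:F, v:F. ✗
t: successors {w, x, z}; ~q & p there: w:T, x:F, z:F. ✓
u: no successors, so <>(~q & p) fails. ✗
v: no successors, so <>(~q & p) fails. ✗
w: no successors, so <>(~q & p) fails. ✗
x: successors {y}; ~q & p there: y:F. ✗
y: no successors, so <>(~q & p) fails. ✗
z: no successors, so <>(~q & p) fails. ✗
— 1 world.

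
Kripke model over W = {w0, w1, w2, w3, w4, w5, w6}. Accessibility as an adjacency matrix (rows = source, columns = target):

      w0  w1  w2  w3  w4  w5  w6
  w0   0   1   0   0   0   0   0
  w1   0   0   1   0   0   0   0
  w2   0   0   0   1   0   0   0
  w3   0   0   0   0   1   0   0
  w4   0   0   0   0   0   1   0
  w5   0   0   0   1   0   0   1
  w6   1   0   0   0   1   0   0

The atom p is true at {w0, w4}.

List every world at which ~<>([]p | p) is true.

{w0, w1, w4}

w0: <>([]p | p) is F. ✓
w1: <>([]p | p) is F. ✓
w2: <>([]p | p) is T. ✗
w3: <>([]p | p) is T. ✗
w4: <>([]p | p) is F. ✓
w5: <>([]p | p) is T. ✗
w6: <>([]p | p) is T. ✗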